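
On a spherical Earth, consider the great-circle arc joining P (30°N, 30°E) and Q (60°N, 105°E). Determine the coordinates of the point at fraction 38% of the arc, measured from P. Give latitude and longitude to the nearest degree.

≈ (47°N, 48°E)

Convert each endpoint to a unit vector on the sphere (x = cos φ cos λ, y = cos φ sin λ, z = sin φ).
The central angle between the endpoints is δ = arccos(p₁·p₂) ≈ 0.994 rad (57.0°).
Interpolate at f = 0.38 with slerp weights a = sin((1−f)δ)/sin δ ≈ 0.690, b = sin(fδ)/sin δ ≈ 0.440.
p = a·p₁ + b·p₂ ≈ (0.460, 0.511, 0.726); φ = arcsin(p_z) ≈ 46.54°, λ = atan2(p_y, p_x) ≈ 48.00°.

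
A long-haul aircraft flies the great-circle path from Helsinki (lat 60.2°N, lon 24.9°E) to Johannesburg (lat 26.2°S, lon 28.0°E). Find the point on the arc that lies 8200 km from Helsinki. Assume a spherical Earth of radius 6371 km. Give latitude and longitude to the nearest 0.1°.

Write both endpoints as unit vectors p₁, p₂ with components (cos φ cos λ, cos φ sin λ, sin φ).
The central angle between the endpoints is δ = arccos(p₁·p₂) ≈ 1.509 rad (86.4°). The total great-circle distance is δ·R ≈ 1.509 × 6371 ≈ 9611 km, so the target fraction is f = 8200/9611 ≈ 0.853.
Interpolate at f ≈ 0.853 with slerp weights a = sin((1−f)δ)/sin δ ≈ 0.220, b = sin(fδ)/sin δ ≈ 0.962.
p = a·p₁ + b·p₂ ≈ (0.861, 0.451, -0.234); φ = arcsin(p_z) ≈ -13.51°, λ = atan2(p_y, p_x) ≈ 27.65°.

≈ lat 13.5°S, lon 27.7°E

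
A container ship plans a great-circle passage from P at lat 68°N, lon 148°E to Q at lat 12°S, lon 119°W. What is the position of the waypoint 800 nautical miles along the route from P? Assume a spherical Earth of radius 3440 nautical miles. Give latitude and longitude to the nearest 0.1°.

≈ lat 64.1°N, lon 179.8°E

Write both endpoints as unit vectors p₁, p₂ with components (cos φ cos λ, cos φ sin λ, sin φ).
The central angle between the endpoints is δ = arccos(p₁·p₂) ≈ 1.784 rad (102.2°). The total great-circle distance is δ·R ≈ 1.784 × 3440 ≈ 6138 nmi, so the target fraction is f = 800/6138 ≈ 0.130.
Interpolate at f ≈ 0.130 with slerp weights a = sin((1−f)δ)/sin δ ≈ 1.023, b = sin(fδ)/sin δ ≈ 0.236.
p = a·p₁ + b·p₂ ≈ (-0.437, 0.001, 0.900); φ = arcsin(p_z) ≈ 64.10°, λ = atan2(p_y, p_x) ≈ 179.82°.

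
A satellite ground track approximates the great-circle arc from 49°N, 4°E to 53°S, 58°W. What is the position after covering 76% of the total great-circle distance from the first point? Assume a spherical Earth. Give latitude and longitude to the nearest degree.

≈ 30°S, 38°W

Write both endpoints as unit vectors p₁, p₂ with components (cos φ cos λ, cos φ sin λ, sin φ).
The central angle between the endpoints is δ = arccos(p₁·p₂) ≈ 2.001 rad (114.7°).
Interpolate at f = 0.76 with slerp weights a = sin((1−f)δ)/sin δ ≈ 0.508, b = sin(fδ)/sin δ ≈ 1.099.
p = a·p₁ + b·p₂ ≈ (0.683, -0.538, -0.494); φ = arcsin(p_z) ≈ -29.60°, λ = atan2(p_y, p_x) ≈ -38.20°.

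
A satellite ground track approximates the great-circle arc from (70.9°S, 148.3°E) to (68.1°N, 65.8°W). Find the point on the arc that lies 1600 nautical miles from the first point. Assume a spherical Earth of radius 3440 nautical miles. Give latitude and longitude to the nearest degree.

The haversine formula gives a central angle δ ≈ 2.931 rad (167.9°) between the endpoints. The total great-circle distance is δ·R ≈ 2.931 × 3440 ≈ 10081 nmi, so the target fraction is f = 1600/10081 ≈ 0.159.
Interpolate at f ≈ 0.159 with slerp weights a = sin((1−f)δ)/sin δ ≈ 2.988, b = sin(fδ)/sin δ ≈ 2.142.
p = a·p₁ + b·p₂ ≈ (-0.504, -0.215, -0.836); φ = arcsin(p_z) ≈ -56.75°, λ = atan2(p_y, p_x) ≈ -156.93°.

≈ (57°S, 157°W)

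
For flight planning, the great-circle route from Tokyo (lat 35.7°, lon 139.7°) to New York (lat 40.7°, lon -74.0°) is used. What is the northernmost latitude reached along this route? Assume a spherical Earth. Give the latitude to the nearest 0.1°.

≈ 69.8°

The great circle lies in the plane with unit normal n̂ = (p₁ × p₂)/|p₁ × p₂|.
Here n̂_z ≈ +0.345; the vertex latitude is φ_max = arccos|n̂_z| ≈ 69.8°.
Check via Clairaut: cos φ_max = |cos φ₁| · sin C = cos(35.7°)·sin(25.1°) ≈ 0.345, again giving ≈ 69.8°.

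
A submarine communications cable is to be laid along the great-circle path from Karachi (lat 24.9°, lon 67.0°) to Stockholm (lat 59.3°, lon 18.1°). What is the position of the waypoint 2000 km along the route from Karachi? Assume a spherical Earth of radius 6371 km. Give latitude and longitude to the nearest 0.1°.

Convert each endpoint to a unit vector on the sphere (x = cos φ cos λ, y = cos φ sin λ, z = sin φ).
The central angle between the endpoints is δ = arccos(p₁·p₂) ≈ 0.841 rad (48.2°). The total great-circle distance is δ·R ≈ 0.841 × 6371 ≈ 5360 km, so the target fraction is f = 2000/5360 ≈ 0.373.
Interpolate at f ≈ 0.373 with slerp weights a = sin((1−f)δ)/sin δ ≈ 0.675, b = sin(fδ)/sin δ ≈ 0.414.
p = a·p₁ + b·p₂ ≈ (0.440, 0.629, 0.640); φ = arcsin(p_z) ≈ 39.82°, λ = atan2(p_y, p_x) ≈ 55.03°.

≈ lat 39.8°, lon 55.0°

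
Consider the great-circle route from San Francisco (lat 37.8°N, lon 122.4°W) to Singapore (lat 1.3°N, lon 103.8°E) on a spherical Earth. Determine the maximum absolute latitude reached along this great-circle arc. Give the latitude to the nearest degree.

The great circle lies in the plane with unit normal n̂ = (p₁ × p₂)/|p₁ × p₂|.
Here n̂_z ≈ -0.674; the vertex latitude is φ_max = arccos|n̂_z| ≈ 47.6°.
Check via Clairaut: cos φ_max = |cos φ₁| · sin C = cos(37.8°)·sin(58.5°) ≈ 0.674, again giving ≈ 47.6°.

≈ 48°N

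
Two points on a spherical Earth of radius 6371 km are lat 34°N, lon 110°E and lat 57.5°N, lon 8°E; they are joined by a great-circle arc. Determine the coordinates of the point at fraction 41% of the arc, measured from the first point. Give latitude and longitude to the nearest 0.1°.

≈ lat 54.4°N, lon 83.0°E

Convert each endpoint to a unit vector on the sphere (x = cos φ cos λ, y = cos φ sin λ, z = sin φ).
The central angle between the endpoints is δ = arccos(p₁·p₂) ≈ 1.182 rad (67.7°).
Interpolate at f = 0.41 with slerp weights a = sin((1−f)δ)/sin δ ≈ 0.694, b = sin(fδ)/sin δ ≈ 0.503.
p = a·p₁ + b·p₂ ≈ (0.071, 0.578, 0.813); φ = arcsin(p_z) ≈ 54.36°, λ = atan2(p_y, p_x) ≈ 82.99°.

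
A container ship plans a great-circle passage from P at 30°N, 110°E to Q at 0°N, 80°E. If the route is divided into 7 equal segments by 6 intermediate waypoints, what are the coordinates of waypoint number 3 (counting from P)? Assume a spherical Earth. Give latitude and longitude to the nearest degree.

≈ 18°N, 96°E

Convert each endpoint to a unit vector on the sphere (x = cos φ cos λ, y = cos φ sin λ, z = sin φ).
The central angle between the endpoints is δ = arccos(p₁·p₂) ≈ 0.723 rad (41.4°).
Interpolate at f = 3/7 with slerp weights a = sin((1−f)δ)/sin δ ≈ 0.607, b = sin(fδ)/sin δ ≈ 0.461.
p = a·p₁ + b·p₂ ≈ (-0.100, 0.948, 0.303); φ = arcsin(p_z) ≈ 17.66°, λ = atan2(p_y, p_x) ≈ 96.01°.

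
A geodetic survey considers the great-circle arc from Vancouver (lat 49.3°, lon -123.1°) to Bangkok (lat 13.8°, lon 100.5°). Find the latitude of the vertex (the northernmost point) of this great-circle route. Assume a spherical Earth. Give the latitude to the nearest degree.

≈ 63°

The great circle lies in the plane with unit normal n̂ = (p₁ × p₂)/|p₁ × p₂|.
Here n̂_z ≈ -0.455; the vertex latitude is φ_max = arccos|n̂_z| ≈ 63.0°.
Check via Clairaut: cos φ_max = |cos φ₁| · sin C = cos(49.3°)·sin(44.2°) ≈ 0.455, again giving ≈ 63.0°.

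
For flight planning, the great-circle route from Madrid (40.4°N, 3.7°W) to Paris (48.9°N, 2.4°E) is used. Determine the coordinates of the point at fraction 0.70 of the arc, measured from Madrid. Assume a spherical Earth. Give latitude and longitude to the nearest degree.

Convert each endpoint to a unit vector on the sphere (x = cos φ cos λ, y = cos φ sin λ, z = sin φ).
The central angle between the endpoints is δ = arccos(p₁·p₂) ≈ 0.166 rad (9.5°).
Interpolate at f = 0.70 with slerp weights a = sin((1−f)δ)/sin δ ≈ 0.301, b = sin(fδ)/sin δ ≈ 0.702.
p = a·p₁ + b·p₂ ≈ (0.690, 0.005, 0.724); φ = arcsin(p_z) ≈ 46.39°, λ = atan2(p_y, p_x) ≈ 0.37°.

≈ 46°N, 0°E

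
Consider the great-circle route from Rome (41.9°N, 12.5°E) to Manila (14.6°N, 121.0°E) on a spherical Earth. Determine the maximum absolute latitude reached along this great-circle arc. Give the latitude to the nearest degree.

≈ 47°N

The great circle lies in the plane with unit normal n̂ = (p₁ × p₂)/|p₁ × p₂|.
Here n̂_z ≈ +0.684; the vertex latitude is φ_max = arccos|n̂_z| ≈ 46.8°.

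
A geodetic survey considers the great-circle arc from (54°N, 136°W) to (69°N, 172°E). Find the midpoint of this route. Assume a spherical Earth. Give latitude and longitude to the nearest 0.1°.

Convert each endpoint to a unit vector on the sphere (x = cos φ cos λ, y = cos φ sin λ, z = sin φ).
The central angle between the endpoints is δ = arccos(p₁·p₂) ≈ 0.484 rad (27.8°).
Interpolate at f = 1/2 with slerp weights a = sin((1−f)δ)/sin δ ≈ 0.515, b = sin(fδ)/sin δ ≈ 0.515.
p = a·p₁ + b·p₂ ≈ (-0.401, -0.185, 0.897); φ = arcsin(p_z) ≈ 63.83°, λ = atan2(p_y, p_x) ≈ -155.26°.

≈ (63.8°N, 155.3°W)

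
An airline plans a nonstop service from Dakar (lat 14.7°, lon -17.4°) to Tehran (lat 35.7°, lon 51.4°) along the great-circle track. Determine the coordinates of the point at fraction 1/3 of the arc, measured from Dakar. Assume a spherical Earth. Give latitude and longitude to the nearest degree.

≈ lat 25°, lon 2°

Convert each endpoint to a unit vector on the sphere (x = cos φ cos λ, y = cos φ sin λ, z = sin φ).
The central angle between the endpoints is δ = arccos(p₁·p₂) ≈ 1.124 rad (64.4°).
Interpolate at f = 1/3 with slerp weights a = sin((1−f)δ)/sin δ ≈ 0.755, b = sin(fδ)/sin δ ≈ 0.406.
p = a·p₁ + b·p₂ ≈ (0.903, 0.039, 0.428); φ = arcsin(p_z) ≈ 25.37°, λ = atan2(p_y, p_x) ≈ 2.48°.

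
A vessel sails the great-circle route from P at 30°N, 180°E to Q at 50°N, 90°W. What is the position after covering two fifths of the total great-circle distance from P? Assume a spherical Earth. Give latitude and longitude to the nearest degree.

≈ 47°N, 153°W

Convert each endpoint to a unit vector on the sphere (x = cos φ cos λ, y = cos φ sin λ, z = sin φ).
The central angle between the endpoints is δ = arccos(p₁·p₂) ≈ 1.178 rad (67.5°).
Interpolate at f = 2/5 with slerp weights a = sin((1−f)δ)/sin δ ≈ 0.703, b = sin(fδ)/sin δ ≈ 0.491.
p = a·p₁ + b·p₂ ≈ (-0.609, -0.316, 0.728); φ = arcsin(p_z) ≈ 46.70°, λ = atan2(p_y, p_x) ≈ -152.58°.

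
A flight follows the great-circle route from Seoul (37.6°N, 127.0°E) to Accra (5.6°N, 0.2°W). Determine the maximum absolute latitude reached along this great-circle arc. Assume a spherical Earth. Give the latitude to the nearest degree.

The great circle lies in the plane with unit normal n̂ = (p₁ × p₂)/|p₁ × p₂|.
Here n̂_z ≈ -0.691; the vertex latitude is φ_max = arccos|n̂_z| ≈ 46.3°.
Check via Clairaut: cos φ_max = |cos φ₁| · sin C = cos(37.6°)·sin(60.7°) ≈ 0.691, again giving ≈ 46.3°.

≈ 46°N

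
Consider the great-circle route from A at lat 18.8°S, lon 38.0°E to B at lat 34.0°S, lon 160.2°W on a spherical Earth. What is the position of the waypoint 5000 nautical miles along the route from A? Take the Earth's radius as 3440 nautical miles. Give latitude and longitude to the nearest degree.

Write both endpoints as unit vectors p₁, p₂ with components (cos φ cos λ, cos φ sin λ, sin φ).
The central angle between the endpoints is δ = arccos(p₁·p₂) ≈ 2.172 rad (124.4°). The total great-circle distance is δ·R ≈ 2.172 × 3440 ≈ 7470 nmi, so the target fraction is f = 5000/7470 ≈ 0.669.
Interpolate at f ≈ 0.669 with slerp weights a = sin((1−f)δ)/sin δ ≈ 0.798, b = sin(fδ)/sin δ ≈ 1.204.
p = a·p₁ + b·p₂ ≈ (-0.344, 0.127, -0.930); φ = arcsin(p_z) ≈ -68.49°, λ = atan2(p_y, p_x) ≈ 159.77°.

≈ lat 68°S, lon 160°E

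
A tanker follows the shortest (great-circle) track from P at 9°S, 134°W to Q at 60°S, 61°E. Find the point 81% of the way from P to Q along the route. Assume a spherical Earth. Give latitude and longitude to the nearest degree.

From cos δ = sin φ₁ sin φ₂ + cos φ₁ cos φ₂ cos Δλ, the central angle is δ ≈ 1.919 rad (110.0°).
Interpolate at f = 0.81 with slerp weights a = sin((1−f)δ)/sin δ ≈ 0.379, b = sin(fδ)/sin δ ≈ 1.064.
p = a·p₁ + b·p₂ ≈ (-0.002, 0.196, -0.981); φ = arcsin(p_z) ≈ -78.72°, λ = atan2(p_y, p_x) ≈ 90.72°.

≈ 79°S, 91°E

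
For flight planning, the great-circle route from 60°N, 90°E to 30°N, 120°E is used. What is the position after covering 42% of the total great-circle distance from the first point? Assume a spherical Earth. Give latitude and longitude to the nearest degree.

The haversine formula gives a central angle δ ≈ 0.630 rad (36.1°) between the endpoints.
Interpolate at f = 0.42 with slerp weights a = sin((1−f)δ)/sin δ ≈ 0.607, b = sin(fδ)/sin δ ≈ 0.444.
p = a·p₁ + b·p₂ ≈ (-0.192, 0.636, 0.747); φ = arcsin(p_z) ≈ 48.35°, λ = atan2(p_y, p_x) ≈ 106.81°.

≈ 48°N, 107°E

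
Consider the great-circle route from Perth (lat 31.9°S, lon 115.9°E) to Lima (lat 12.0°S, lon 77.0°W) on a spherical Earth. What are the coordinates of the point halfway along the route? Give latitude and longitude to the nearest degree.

≈ lat 72°S, lon 129°W

Convert each endpoint to a unit vector on the sphere (x = cos φ cos λ, y = cos φ sin λ, z = sin φ).
The central angle between the endpoints is δ = arccos(p₁·p₂) ≈ 2.346 rad (134.4°).
Interpolate at f = 1/2 with slerp weights a = sin((1−f)δ)/sin δ ≈ 1.290, b = sin(fδ)/sin δ ≈ 1.290.
p = a·p₁ + b·p₂ ≈ (-0.195, -0.244, -0.950); φ = arcsin(p_z) ≈ -71.80°, λ = atan2(p_y, p_x) ≈ -128.53°.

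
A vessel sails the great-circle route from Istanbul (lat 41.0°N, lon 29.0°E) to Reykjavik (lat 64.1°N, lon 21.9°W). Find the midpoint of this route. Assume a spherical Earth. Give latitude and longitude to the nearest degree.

Write both endpoints as unit vectors p₁, p₂ with components (cos φ cos λ, cos φ sin λ, sin φ).
The central angle between the endpoints is δ = arccos(p₁·p₂) ≈ 0.647 rad (37.1°).
Interpolate at f = 1/2 with slerp weights a = sin((1−f)δ)/sin δ ≈ 0.527, b = sin(fδ)/sin δ ≈ 0.527.
p = a·p₁ + b·p₂ ≈ (0.562, 0.107, 0.820); φ = arcsin(p_z) ≈ 55.12°, λ = atan2(p_y, p_x) ≈ 10.79°.

≈ lat 55°N, lon 11°E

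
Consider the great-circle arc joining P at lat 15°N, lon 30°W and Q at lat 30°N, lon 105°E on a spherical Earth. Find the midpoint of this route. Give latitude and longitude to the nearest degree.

≈ lat 47°N, lon 30°E

From cos δ = sin φ₁ sin φ₂ + cos φ₁ cos φ₂ cos Δλ, the central angle is δ ≈ 2.051 rad (117.5°).
Interpolate at f = 1/2 with slerp weights a = sin((1−f)δ)/sin δ ≈ 0.964, b = sin(fδ)/sin δ ≈ 0.964.
p = a·p₁ + b·p₂ ≈ (0.590, 0.341, 0.732); φ = arcsin(p_z) ≈ 47.02°, λ = atan2(p_y, p_x) ≈ 30.00°.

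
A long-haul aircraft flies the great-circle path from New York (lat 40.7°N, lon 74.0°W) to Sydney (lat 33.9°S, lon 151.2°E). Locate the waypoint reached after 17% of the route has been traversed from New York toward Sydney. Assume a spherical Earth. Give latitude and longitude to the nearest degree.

≈ lat 35°N, lon 104°W

From cos δ = sin φ₁ sin φ₂ + cos φ₁ cos φ₂ cos Δλ, the central angle is δ ≈ 2.510 rad (143.8°).
Interpolate at f = 0.17 with slerp weights a = sin((1−f)δ)/sin δ ≈ 1.476, b = sin(fδ)/sin δ ≈ 0.701.
p = a·p₁ + b·p₂ ≈ (-0.201, -0.795, 0.572); φ = arcsin(p_z) ≈ 34.86°, λ = atan2(p_y, p_x) ≈ -104.21°.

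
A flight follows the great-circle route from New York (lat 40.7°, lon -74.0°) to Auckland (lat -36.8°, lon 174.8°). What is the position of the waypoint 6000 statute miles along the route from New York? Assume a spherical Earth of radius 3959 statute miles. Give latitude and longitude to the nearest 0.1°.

≈ lat -12.6°, lon -148.6°

The haversine formula gives a central angle δ ≈ 2.227 rad (127.6°) between the endpoints. The total great-circle distance is δ·R ≈ 2.227 × 3959 ≈ 8817 mi, so the target fraction is f = 6000/8817 ≈ 0.681.
Interpolate at f ≈ 0.681 with slerp weights a = sin((1−f)δ)/sin δ ≈ 0.824, b = sin(fδ)/sin δ ≈ 1.260.
p = a·p₁ + b·p₂ ≈ (-0.833, -0.509, -0.217); φ = arcsin(p_z) ≈ -12.56°, λ = atan2(p_y, p_x) ≈ -148.56°.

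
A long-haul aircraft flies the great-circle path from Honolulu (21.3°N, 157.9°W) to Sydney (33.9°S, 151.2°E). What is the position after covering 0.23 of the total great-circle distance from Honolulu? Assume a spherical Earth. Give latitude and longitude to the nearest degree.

≈ (8°N, 169°W)

Convert each endpoint to a unit vector on the sphere (x = cos φ cos λ, y = cos φ sin λ, z = sin φ).
The central angle between the endpoints is δ = arccos(p₁·p₂) ≈ 1.282 rad (73.4°).
Interpolate at f = 0.23 with slerp weights a = sin((1−f)δ)/sin δ ≈ 0.870, b = sin(fδ)/sin δ ≈ 0.303.
p = a·p₁ + b·p₂ ≈ (-0.972, -0.184, 0.147); φ = arcsin(p_z) ≈ 8.46°, λ = atan2(p_y, p_x) ≈ -169.28°.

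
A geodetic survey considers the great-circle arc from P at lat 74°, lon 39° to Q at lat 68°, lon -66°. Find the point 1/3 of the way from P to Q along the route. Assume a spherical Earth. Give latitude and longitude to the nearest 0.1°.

≈ lat 78.5°, lon -0.1°

Write both endpoints as unit vectors p₁, p₂ with components (cos φ cos λ, cos φ sin λ, sin φ).
The central angle between the endpoints is δ = arccos(p₁·p₂) ≈ 0.527 rad (30.2°).
Interpolate at f = 1/3 with slerp weights a = sin((1−f)δ)/sin δ ≈ 0.684, b = sin(fδ)/sin δ ≈ 0.347.
p = a·p₁ + b·p₂ ≈ (0.200, -0.000, 0.980); φ = arcsin(p_z) ≈ 78.49°, λ = atan2(p_y, p_x) ≈ -0.06°.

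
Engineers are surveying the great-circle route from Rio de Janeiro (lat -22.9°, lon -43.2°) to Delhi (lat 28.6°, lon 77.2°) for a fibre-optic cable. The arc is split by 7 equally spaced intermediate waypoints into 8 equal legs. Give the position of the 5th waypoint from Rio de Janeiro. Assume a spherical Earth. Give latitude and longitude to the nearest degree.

Convert each endpoint to a unit vector on the sphere (x = cos φ cos λ, y = cos φ sin λ, z = sin φ).
The central angle between the endpoints is δ = arccos(p₁·p₂) ≈ 2.209 rad (126.6°).
Interpolate at f = 5/8 with slerp weights a = sin((1−f)δ)/sin δ ≈ 0.917, b = sin(fδ)/sin δ ≈ 1.222.
p = a·p₁ + b·p₂ ≈ (0.854, 0.468, 0.228); φ = arcsin(p_z) ≈ 13.19°, λ = atan2(p_y, p_x) ≈ 28.74°.

≈ lat 13°, lon 29°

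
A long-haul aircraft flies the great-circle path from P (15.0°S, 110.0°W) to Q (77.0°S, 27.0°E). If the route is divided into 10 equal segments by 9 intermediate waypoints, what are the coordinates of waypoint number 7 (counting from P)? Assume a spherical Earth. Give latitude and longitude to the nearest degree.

≈ (72°S, 84°W)

From cos δ = sin φ₁ sin φ₂ + cos φ₁ cos φ₂ cos Δλ, the central angle is δ ≈ 1.477 rad (84.6°).
Interpolate at f = 7/10 with slerp weights a = sin((1−f)δ)/sin δ ≈ 0.431, b = sin(fδ)/sin δ ≈ 0.863.
p = a·p₁ + b·p₂ ≈ (0.031, -0.303, -0.953); φ = arcsin(p_z) ≈ -72.28°, λ = atan2(p_y, p_x) ≈ -84.21°.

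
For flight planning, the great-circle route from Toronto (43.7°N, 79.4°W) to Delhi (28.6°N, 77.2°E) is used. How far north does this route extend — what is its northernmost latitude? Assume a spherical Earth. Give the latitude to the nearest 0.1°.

≈ 74.9°N

The great circle lies in the plane with unit normal n̂ = (p₁ × p₂)/|p₁ × p₂|.
Here n̂_z ≈ +0.260; the vertex latitude is φ_max = arccos|n̂_z| ≈ 74.9°.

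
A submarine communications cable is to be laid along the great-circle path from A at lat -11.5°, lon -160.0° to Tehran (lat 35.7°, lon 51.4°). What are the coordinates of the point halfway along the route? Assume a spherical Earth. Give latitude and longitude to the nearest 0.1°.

Write both endpoints as unit vectors p₁, p₂ with components (cos φ cos λ, cos φ sin λ, sin φ).
The central angle between the endpoints is δ = arccos(p₁·p₂) ≈ 2.491 rad (142.7°).
Interpolate at f = 1/2 with slerp weights a = sin((1−f)δ)/sin δ ≈ 1.564, b = sin(fδ)/sin δ ≈ 1.564.
p = a·p₁ + b·p₂ ≈ (-0.648, 0.468, 0.601); φ = arcsin(p_z) ≈ 36.93°, λ = atan2(p_y, p_x) ≈ 144.13°.

≈ lat 36.9°, lon 144.1°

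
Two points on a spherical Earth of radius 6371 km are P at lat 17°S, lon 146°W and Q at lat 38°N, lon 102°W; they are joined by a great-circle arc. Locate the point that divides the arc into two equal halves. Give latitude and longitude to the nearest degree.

≈ lat 11°N, lon 126°W

The haversine formula gives a central angle δ ≈ 1.200 rad (68.8°) between the endpoints.
Interpolate at f = 1/2 with slerp weights a = sin((1−f)δ)/sin δ ≈ 0.606, b = sin(fδ)/sin δ ≈ 0.606.
p = a·p₁ + b·p₂ ≈ (-0.580, -0.791, 0.196); φ = arcsin(p_z) ≈ 11.30°, λ = atan2(p_y, p_x) ≈ -126.23°.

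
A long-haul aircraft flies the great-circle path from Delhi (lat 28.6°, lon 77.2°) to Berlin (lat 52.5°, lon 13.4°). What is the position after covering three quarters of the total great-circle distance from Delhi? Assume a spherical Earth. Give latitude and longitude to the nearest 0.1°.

≈ lat 50.4°, lon 34.0°

Write both endpoints as unit vectors p₁, p₂ with components (cos φ cos λ, cos φ sin λ, sin φ).
The central angle between the endpoints is δ = arccos(p₁·p₂) ≈ 0.907 rad (52.0°).
Interpolate at f = 3/4 with slerp weights a = sin((1−f)δ)/sin δ ≈ 0.285, b = sin(fδ)/sin δ ≈ 0.799.
p = a·p₁ + b·p₂ ≈ (0.528, 0.357, 0.770); φ = arcsin(p_z) ≈ 50.37°, λ = atan2(p_y, p_x) ≈ 34.05°.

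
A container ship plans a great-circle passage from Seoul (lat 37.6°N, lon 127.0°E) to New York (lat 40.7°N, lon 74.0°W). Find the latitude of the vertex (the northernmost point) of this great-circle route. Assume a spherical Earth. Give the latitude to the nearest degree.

≈ 77°N

The great circle lies in the plane with unit normal n̂ = (p₁ × p₂)/|p₁ × p₂|.
Here n̂_z ≈ +0.218; the vertex latitude is φ_max = arccos|n̂_z| ≈ 77.4°.
Check via Clairaut: cos φ_max = |cos φ₁| · sin C = cos(37.6°)·sin(16.0°) ≈ 0.218, again giving ≈ 77.4°.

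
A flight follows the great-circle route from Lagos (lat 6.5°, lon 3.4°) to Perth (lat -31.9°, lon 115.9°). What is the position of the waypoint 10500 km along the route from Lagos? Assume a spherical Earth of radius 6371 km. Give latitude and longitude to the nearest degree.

≈ lat -32°, lon 95°

Write both endpoints as unit vectors p₁, p₂ with components (cos φ cos λ, cos φ sin λ, sin φ).
The central angle between the endpoints is δ = arccos(p₁·p₂) ≈ 1.963 rad (112.5°). The total great-circle distance is δ·R ≈ 1.963 × 6371 ≈ 12509 km, so the target fraction is f = 10500/12509 ≈ 0.839.
Interpolate at f ≈ 0.839 with slerp weights a = sin((1−f)δ)/sin δ ≈ 0.336, b = sin(fδ)/sin δ ≈ 1.079.
p = a·p₁ + b·p₂ ≈ (-0.067, 0.844, -0.532); φ = arcsin(p_z) ≈ -32.16°, λ = atan2(p_y, p_x) ≈ 94.56°.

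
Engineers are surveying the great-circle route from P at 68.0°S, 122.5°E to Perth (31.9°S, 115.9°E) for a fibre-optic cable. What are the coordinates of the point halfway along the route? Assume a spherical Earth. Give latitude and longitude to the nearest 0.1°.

≈ 50.0°S, 117.9°E

The haversine formula gives a central angle δ ≈ 0.634 rad (36.3°) between the endpoints.
Interpolate at f = 1/2 with slerp weights a = sin((1−f)δ)/sin δ ≈ 0.526, b = sin(fδ)/sin δ ≈ 0.526.
p = a·p₁ + b·p₂ ≈ (-0.301, 0.568, -0.766); φ = arcsin(p_z) ≈ -49.99°, λ = atan2(p_y, p_x) ≈ 117.92°.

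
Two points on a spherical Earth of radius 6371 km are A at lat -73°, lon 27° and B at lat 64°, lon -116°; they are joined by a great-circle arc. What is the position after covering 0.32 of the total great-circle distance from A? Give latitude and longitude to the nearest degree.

≈ lat -40°, lon -65°

Convert each endpoint to a unit vector on the sphere (x = cos φ cos λ, y = cos φ sin λ, z = sin φ).
The central angle between the endpoints is δ = arccos(p₁·p₂) ≈ 2.865 rad (164.1°).
Interpolate at f = 0.32 with slerp weights a = sin((1−f)δ)/sin δ ≈ 3.400, b = sin(fδ)/sin δ ≈ 2.902.
p = a·p₁ + b·p₂ ≈ (0.328, -0.692, -0.643); φ = arcsin(p_z) ≈ -40.01°, λ = atan2(p_y, p_x) ≈ -64.64°.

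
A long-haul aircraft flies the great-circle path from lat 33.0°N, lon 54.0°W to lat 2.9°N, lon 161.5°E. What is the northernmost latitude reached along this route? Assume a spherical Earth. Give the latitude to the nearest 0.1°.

≈ 50.0°N

The great circle lies in the plane with unit normal n̂ = (p₁ × p₂)/|p₁ × p₂|.
Here n̂_z ≈ -0.643; the vertex latitude is φ_max = arccos|n̂_z| ≈ 50.0°.
Check via Clairaut: cos φ_max = |cos φ₁| · sin C = cos(33.0°)·sin(50.1°) ≈ 0.643, again giving ≈ 50.0°.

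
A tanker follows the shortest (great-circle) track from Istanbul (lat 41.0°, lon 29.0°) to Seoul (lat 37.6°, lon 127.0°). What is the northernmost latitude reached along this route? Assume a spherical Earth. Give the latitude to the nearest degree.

The great circle lies in the plane with unit normal n̂ = (p₁ × p₂)/|p₁ × p₂|.
Here n̂_z ≈ +0.624; the vertex latitude is φ_max = arccos|n̂_z| ≈ 51.4°.
Check via Clairaut: cos φ_max = |cos φ₁| · sin C = cos(41.0°)·sin(55.8°) ≈ 0.624, again giving ≈ 51.4°.

≈ 51°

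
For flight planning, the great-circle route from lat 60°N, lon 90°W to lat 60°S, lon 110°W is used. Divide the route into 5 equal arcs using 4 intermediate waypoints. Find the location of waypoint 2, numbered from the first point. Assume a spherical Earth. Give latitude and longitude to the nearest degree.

Write both endpoints as unit vectors p₁, p₂ with components (cos φ cos λ, cos φ sin λ, sin φ).
The central angle between the endpoints is δ = arccos(p₁·p₂) ≈ 2.112 rad (121.0°).
Interpolate at f = 2/5 with slerp weights a = sin((1−f)δ)/sin δ ≈ 1.113, b = sin(fδ)/sin δ ≈ 0.872.
p = a·p₁ + b·p₂ ≈ (-0.149, -0.967, 0.209); φ = arcsin(p_z) ≈ 12.04°, λ = atan2(p_y, p_x) ≈ -98.77°.

≈ lat 12°N, lon 99°W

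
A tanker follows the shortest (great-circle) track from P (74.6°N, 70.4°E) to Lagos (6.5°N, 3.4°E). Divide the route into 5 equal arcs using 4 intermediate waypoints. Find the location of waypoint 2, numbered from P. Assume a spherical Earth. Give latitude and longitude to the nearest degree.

≈ (51°N, 20°E)

Convert each endpoint to a unit vector on the sphere (x = cos φ cos λ, y = cos φ sin λ, z = sin φ).
The central angle between the endpoints is δ = arccos(p₁·p₂) ≈ 1.357 rad (77.7°).
Interpolate at f = 2/5 with slerp weights a = sin((1−f)δ)/sin δ ≈ 0.744, b = sin(fδ)/sin δ ≈ 0.529.
p = a·p₁ + b·p₂ ≈ (0.591, 0.217, 0.777); φ = arcsin(p_z) ≈ 51.01°, λ = atan2(p_y, p_x) ≈ 20.20°.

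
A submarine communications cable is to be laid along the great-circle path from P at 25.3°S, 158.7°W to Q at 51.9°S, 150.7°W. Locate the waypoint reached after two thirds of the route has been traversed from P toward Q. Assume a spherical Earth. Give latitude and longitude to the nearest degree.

From cos δ = sin φ₁ sin φ₂ + cos φ₁ cos φ₂ cos Δλ, the central angle is δ ≈ 0.476 rad (27.3°).
Interpolate at f = 2/3 with slerp weights a = sin((1−f)δ)/sin δ ≈ 0.345, b = sin(fδ)/sin δ ≈ 0.681.
p = a·p₁ + b·p₂ ≈ (-0.657, -0.319, -0.683); φ = arcsin(p_z) ≈ -43.10°, λ = atan2(p_y, p_x) ≈ -154.11°.

≈ 43°S, 154°W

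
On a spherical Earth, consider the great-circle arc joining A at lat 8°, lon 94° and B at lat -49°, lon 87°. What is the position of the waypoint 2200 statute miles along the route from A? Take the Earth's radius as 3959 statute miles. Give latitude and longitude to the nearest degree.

Write both endpoints as unit vectors p₁, p₂ with components (cos φ cos λ, cos φ sin λ, sin φ).
The central angle between the endpoints is δ = arccos(p₁·p₂) ≈ 1.001 rad (57.3°). The total great-circle distance is δ·R ≈ 1.001 × 3959 ≈ 3961 mi, so the target fraction is f = 2200/3961 ≈ 0.555.
Interpolate at f ≈ 0.555 with slerp weights a = sin((1−f)δ)/sin δ ≈ 0.511, b = sin(fδ)/sin δ ≈ 0.627.
p = a·p₁ + b·p₂ ≈ (-0.014, 0.916, -0.402); φ = arcsin(p_z) ≈ -23.69°, λ = atan2(p_y, p_x) ≈ 90.86°.

≈ lat -24°, lon 91°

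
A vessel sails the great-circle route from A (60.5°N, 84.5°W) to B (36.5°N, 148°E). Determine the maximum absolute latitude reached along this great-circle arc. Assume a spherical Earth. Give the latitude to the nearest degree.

≈ 71°N

The great circle lies in the plane with unit normal n̂ = (p₁ × p₂)/|p₁ × p₂|.
Here n̂_z ≈ -0.327; the vertex latitude is φ_max = arccos|n̂_z| ≈ 70.9°.
Check via Clairaut: cos φ_max = |cos φ₁| · sin C = cos(60.5°)·sin(41.6°) ≈ 0.327, again giving ≈ 70.9°.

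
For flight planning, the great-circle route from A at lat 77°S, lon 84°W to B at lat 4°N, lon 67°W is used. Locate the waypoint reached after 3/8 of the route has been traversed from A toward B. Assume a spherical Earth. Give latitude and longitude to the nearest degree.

≈ lat 47°S, lon 71°W

Convert each endpoint to a unit vector on the sphere (x = cos φ cos λ, y = cos φ sin λ, z = sin φ).
The central angle between the endpoints is δ = arccos(p₁·p₂) ≈ 1.424 rad (81.6°).
Interpolate at f = 3/8 with slerp weights a = sin((1−f)δ)/sin δ ≈ 0.785, b = sin(fδ)/sin δ ≈ 0.514.
p = a·p₁ + b·p₂ ≈ (0.219, -0.648, -0.729); φ = arcsin(p_z) ≈ -46.84°, λ = atan2(p_y, p_x) ≈ -71.33°.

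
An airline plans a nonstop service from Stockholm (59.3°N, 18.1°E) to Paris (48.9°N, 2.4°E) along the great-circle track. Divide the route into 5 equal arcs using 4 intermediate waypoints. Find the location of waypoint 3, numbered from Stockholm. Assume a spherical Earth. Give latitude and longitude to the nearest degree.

≈ 53°N, 8°E

The haversine formula gives a central angle δ ≈ 0.241 rad (13.8°) between the endpoints.
Interpolate at f = 3/5 with slerp weights a = sin((1−f)δ)/sin δ ≈ 0.403, b = sin(fδ)/sin δ ≈ 0.604.
p = a·p₁ + b·p₂ ≈ (0.592, 0.081, 0.802); φ = arcsin(p_z) ≈ 53.29°, λ = atan2(p_y, p_x) ≈ 7.75°.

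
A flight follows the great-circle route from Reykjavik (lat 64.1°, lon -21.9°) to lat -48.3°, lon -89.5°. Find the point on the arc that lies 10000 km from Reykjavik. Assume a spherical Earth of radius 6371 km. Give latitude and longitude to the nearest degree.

≈ lat -17°, lon -73°

Convert each endpoint to a unit vector on the sphere (x = cos φ cos λ, y = cos φ sin λ, z = sin φ).
The central angle between the endpoints is δ = arccos(p₁·p₂) ≈ 2.166 rad (124.1°). The total great-circle distance is δ·R ≈ 2.166 × 6371 ≈ 13801 km, so the target fraction is f = 10000/13801 ≈ 0.725.
Interpolate at f ≈ 0.725 with slerp weights a = sin((1−f)δ)/sin δ ≈ 0.679, b = sin(fδ)/sin δ ≈ 1.208.
p = a·p₁ + b·p₂ ≈ (0.282, -0.914, -0.291); φ = arcsin(p_z) ≈ -16.94°, λ = atan2(p_y, p_x) ≈ -72.85°.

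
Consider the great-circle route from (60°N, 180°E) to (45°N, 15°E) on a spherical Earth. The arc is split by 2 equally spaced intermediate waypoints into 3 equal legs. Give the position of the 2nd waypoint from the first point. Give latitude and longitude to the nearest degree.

Write both endpoints as unit vectors p₁, p₂ with components (cos φ cos λ, cos φ sin λ, sin φ).
The central angle between the endpoints is δ = arccos(p₁·p₂) ≈ 1.297 rad (74.3°).
Interpolate at f = 2/3 with slerp weights a = sin((1−f)δ)/sin δ ≈ 0.435, b = sin(fδ)/sin δ ≈ 0.790.
p = a·p₁ + b·p₂ ≈ (0.322, 0.145, 0.936); φ = arcsin(p_z) ≈ 69.32°, λ = atan2(p_y, p_x) ≈ 24.17°.

≈ (69°N, 24°E)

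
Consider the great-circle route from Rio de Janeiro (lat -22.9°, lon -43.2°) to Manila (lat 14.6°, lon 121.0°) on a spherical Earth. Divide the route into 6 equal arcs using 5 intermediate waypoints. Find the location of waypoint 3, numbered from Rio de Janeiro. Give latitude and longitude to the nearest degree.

Write both endpoints as unit vectors p₁, p₂ with components (cos φ cos λ, cos φ sin λ, sin φ).
The central angle between the endpoints is δ = arccos(p₁·p₂) ≈ 2.843 rad (162.9°).
Interpolate at f = 3/6 with slerp weights a = sin((1−f)δ)/sin δ ≈ 3.365, b = sin(fδ)/sin δ ≈ 3.365.
p = a·p₁ + b·p₂ ≈ (0.583, 0.669, -0.461); φ = arcsin(p_z) ≈ -27.46°, λ = atan2(p_y, p_x) ≈ 48.97°.

≈ lat -27°, lon 49°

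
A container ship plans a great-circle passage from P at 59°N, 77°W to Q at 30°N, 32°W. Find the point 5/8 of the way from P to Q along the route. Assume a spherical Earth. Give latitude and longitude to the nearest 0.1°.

≈ 42.7°N, 43.6°W

Write both endpoints as unit vectors p₁, p₂ with components (cos φ cos λ, cos φ sin λ, sin φ).
The central angle between the endpoints is δ = arccos(p₁·p₂) ≈ 0.732 rad (41.9°).
Interpolate at f = 5/8 with slerp weights a = sin((1−f)δ)/sin δ ≈ 0.406, b = sin(fδ)/sin δ ≈ 0.661.
p = a·p₁ + b·p₂ ≈ (0.532, -0.507, 0.678); φ = arcsin(p_z) ≈ 42.69°, λ = atan2(p_y, p_x) ≈ -43.59°.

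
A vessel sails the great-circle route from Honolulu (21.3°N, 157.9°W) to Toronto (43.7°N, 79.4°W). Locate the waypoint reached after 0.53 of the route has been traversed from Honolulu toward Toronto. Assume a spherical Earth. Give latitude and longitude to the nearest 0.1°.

From cos δ = sin φ₁ sin φ₂ + cos φ₁ cos φ₂ cos Δλ, the central angle is δ ≈ 1.175 rad (67.3°).
Interpolate at f = 0.53 with slerp weights a = sin((1−f)δ)/sin δ ≈ 0.569, b = sin(fδ)/sin δ ≈ 0.632.
p = a·p₁ + b·p₂ ≈ (-0.407, -0.649, 0.643); φ = arcsin(p_z) ≈ 40.04°, λ = atan2(p_y, p_x) ≈ -122.10°.

≈ 40.0°N, 122.1°W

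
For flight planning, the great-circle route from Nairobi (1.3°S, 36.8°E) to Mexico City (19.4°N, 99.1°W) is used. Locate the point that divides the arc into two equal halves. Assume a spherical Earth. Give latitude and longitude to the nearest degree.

Write both endpoints as unit vectors p₁, p₂ with components (cos φ cos λ, cos φ sin λ, sin φ).
The central angle between the endpoints is δ = arccos(p₁·p₂) ≈ 2.325 rad (133.2°).
Interpolate at f = 1/2 with slerp weights a = sin((1−f)δ)/sin δ ≈ 1.259, b = sin(fδ)/sin δ ≈ 1.259.
p = a·p₁ + b·p₂ ≈ (0.820, -0.419, 0.390); φ = arcsin(p_z) ≈ 22.94°, λ = atan2(p_y, p_x) ≈ -27.04°.

≈ (23°N, 27°W)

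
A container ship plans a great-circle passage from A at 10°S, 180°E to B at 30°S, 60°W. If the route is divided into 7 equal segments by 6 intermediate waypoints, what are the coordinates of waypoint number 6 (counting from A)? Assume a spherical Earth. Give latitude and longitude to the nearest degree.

From cos δ = sin φ₁ sin φ₂ + cos φ₁ cos φ₂ cos Δλ, the central angle is δ ≈ 1.917 rad (109.9°).
Interpolate at f = 6/7 with slerp weights a = sin((1−f)δ)/sin δ ≈ 0.288, b = sin(fδ)/sin δ ≈ 1.060.
p = a·p₁ + b·p₂ ≈ (0.176, -0.795, -0.580); φ = arcsin(p_z) ≈ -35.46°, λ = atan2(p_y, p_x) ≈ -77.52°.

≈ 35°S, 78°W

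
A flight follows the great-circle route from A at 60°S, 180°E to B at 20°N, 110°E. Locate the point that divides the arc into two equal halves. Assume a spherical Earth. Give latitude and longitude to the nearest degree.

The haversine formula gives a central angle δ ≈ 1.707 rad (97.8°) between the endpoints.
Interpolate at f = 1/2 with slerp weights a = sin((1−f)δ)/sin δ ≈ 0.761, b = sin(fδ)/sin δ ≈ 0.761.
p = a·p₁ + b·p₂ ≈ (-0.625, 0.672, -0.399); φ = arcsin(p_z) ≈ -23.49°, λ = atan2(p_y, p_x) ≈ 132.93°.

≈ 23°S, 133°E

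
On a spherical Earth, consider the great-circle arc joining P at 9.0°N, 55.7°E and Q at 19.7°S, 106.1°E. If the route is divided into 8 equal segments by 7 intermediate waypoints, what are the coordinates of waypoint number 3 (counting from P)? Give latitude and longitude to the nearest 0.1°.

≈ 2.2°S, 74.1°E

From cos δ = sin φ₁ sin φ₂ + cos φ₁ cos φ₂ cos Δλ, the central angle is δ ≈ 1.000 rad (57.3°).
Interpolate at f = 3/8 with slerp weights a = sin((1−f)δ)/sin δ ≈ 0.695, b = sin(fδ)/sin δ ≈ 0.435.
p = a·p₁ + b·p₂ ≈ (0.273, 0.961, -0.038); φ = arcsin(p_z) ≈ -2.18°, λ = atan2(p_y, p_x) ≈ 74.12°.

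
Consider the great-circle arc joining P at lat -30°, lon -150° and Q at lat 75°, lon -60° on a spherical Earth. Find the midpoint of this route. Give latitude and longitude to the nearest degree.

From cos δ = sin φ₁ sin φ₂ + cos φ₁ cos φ₂ cos Δλ, the central angle is δ ≈ 2.075 rad (118.9°).
Interpolate at f = 1/2 with slerp weights a = sin((1−f)δ)/sin δ ≈ 0.983, b = sin(fδ)/sin δ ≈ 0.983.
p = a·p₁ + b·p₂ ≈ (-0.610, -0.646, 0.458); φ = arcsin(p_z) ≈ 27.27°, λ = atan2(p_y, p_x) ≈ -133.36°.

≈ lat 27°, lon -133°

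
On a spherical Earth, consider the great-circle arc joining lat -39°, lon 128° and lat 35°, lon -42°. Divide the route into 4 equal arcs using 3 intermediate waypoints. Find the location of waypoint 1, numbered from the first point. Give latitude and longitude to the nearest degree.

≈ lat -42°, lon 71°

Convert each endpoint to a unit vector on the sphere (x = cos φ cos λ, y = cos φ sin λ, z = sin φ).
The central angle between the endpoints is δ = arccos(p₁·p₂) ≈ 2.986 rad (171.1°).
Interpolate at f = 1/4 with slerp weights a = sin((1−f)δ)/sin δ ≈ 5.058, b = sin(fδ)/sin δ ≈ 4.377.
p = a·p₁ + b·p₂ ≈ (0.244, 0.698, -0.673); φ = arcsin(p_z) ≈ -42.27°, λ = atan2(p_y, p_x) ≈ 70.71°.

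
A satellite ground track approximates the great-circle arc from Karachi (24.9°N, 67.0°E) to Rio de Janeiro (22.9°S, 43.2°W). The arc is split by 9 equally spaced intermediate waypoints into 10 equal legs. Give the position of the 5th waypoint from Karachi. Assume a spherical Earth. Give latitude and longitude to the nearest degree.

≈ (2°N, 11°E)

Convert each endpoint to a unit vector on the sphere (x = cos φ cos λ, y = cos φ sin λ, z = sin φ).
The central angle between the endpoints is δ = arccos(p₁·p₂) ≈ 2.040 rad (116.9°).
Interpolate at f = 5/10 with slerp weights a = sin((1−f)δ)/sin δ ≈ 0.956, b = sin(fδ)/sin δ ≈ 0.956.
p = a·p₁ + b·p₂ ≈ (0.980, 0.195, 0.030); φ = arcsin(p_z) ≈ 1.75°, λ = atan2(p_y, p_x) ≈ 11.26°.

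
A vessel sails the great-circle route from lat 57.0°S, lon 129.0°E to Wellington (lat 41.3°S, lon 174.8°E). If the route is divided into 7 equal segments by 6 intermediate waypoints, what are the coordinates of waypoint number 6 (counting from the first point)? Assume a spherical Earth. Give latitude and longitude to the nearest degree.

≈ lat 44°S, lon 170°E

The haversine formula gives a central angle δ ≈ 0.576 rad (33.0°) between the endpoints.
Interpolate at f = 6/7 with slerp weights a = sin((1−f)δ)/sin δ ≈ 0.151, b = sin(fδ)/sin δ ≈ 0.870.
p = a·p₁ + b·p₂ ≈ (-0.703, 0.123, -0.701); φ = arcsin(p_z) ≈ -44.49°, λ = atan2(p_y, p_x) ≈ 170.06°.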